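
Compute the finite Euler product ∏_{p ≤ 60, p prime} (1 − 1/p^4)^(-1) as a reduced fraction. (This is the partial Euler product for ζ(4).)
∏ = 313771926178857385645450905033468281439563920601420761/289906031739275464495518328120881551769600000000000000

The primes p ≤ 60 are [2, 3, 5, 7, 11, 13, 17, 19, 23, 29, 31, 37, 41, 43, 47, 53, 59]. For each prime, (1 − 1/p^4)^(-1) = p^4 / (p^4 − 1). The product is (1 − 1/2^4)^(-1), (1 − 1/3^4)^(-1), (1 − 1/5^4)^(-1), (1 − 1/7^4)^(-1), (1 − 1/11^4)^(-1), (1 − 1/13^4)^(-1), (1 − 1/17^4)^(-1), (1 − 1/19^4)^(-1), (1 − 1/23^4)^(-1), (1 − 1/29^4)^(-1), (1 − 1/31^4)^(-1), (1 − 1/37^4)^(-1), (1 − 1/41^4)^(-1), (1 − 1/43^4)^(-1), (1 − 1/47^4)^(-1), (1 − 1/53^4)^(-1), (1 − 1/59^4)^(-1) = ∏ p^4 / (p^4 − 1) = 313771926178857385645450905033468281439563920601420761/289906031739275464495518328120881551769600000000000000.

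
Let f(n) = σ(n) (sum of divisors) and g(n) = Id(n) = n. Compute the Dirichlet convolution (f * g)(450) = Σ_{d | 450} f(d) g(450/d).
(σ * Id)(450) = 14620

Divisors of 450: [1, 2, 3, 5, 6, 9, 10, 15, 18, 25, 30, 45, 50, 75, 90, 150, 225, 450]. For each d | 450:
  d = 1: σ(1) · Id(450/1) = 1 · 450 = 450
  d = 2: σ(2) · Id(450/2) = 3 · 225 = 675
  d = 3: σ(3) · Id(450/3) = 4 · 150 = 600
  d = 5: σ(5) · Id(450/5) = 6 · 90 = 540
  d = 6: σ(6) · Id(450/6) = 12 · 75 = 900
  d = 9: σ(9) · Id(450/9) = 13 · 50 = 650
  d = 10: σ(10) · Id(450/10) = 18 · 45 = 810
  d = 15: σ(15) · Id(450/15) = 24 · 30 = 720
  d = 18: σ(18) · Id(450/18) = 39 · 25 = 975
  d = 25: σ(25) · Id(450/25) = 31 · 18 = 558
  d = 30: σ(30) · Id(450/30) = 72 · 15 = 1080
  d = 45: σ(45) · Id(450/45) = 78 · 10 = 780
  d = 50: σ(50) · Id(450/50) = 93 · 9 = 837
  d = 75: σ(75) · Id(450/75) = 124 · 6 = 744
  d = 90: σ(90) · Id(450/90) = 234 · 5 = 1170
  d = 150: σ(150) · Id(450/150) = 372 · 3 = 1116
  d = 225: σ(225) · Id(450/225) = 403 · 2 = 806
  d = 450: σ(450) · Id(450/450) = 1209 · 1 = 1209
Summing: (σ * Id)(450) = 450 + 675 + 600 + 540 + 900 + 650 + 810 + 720 + 975 + 558 + 1080 + 780 + 837 + 744 + 1170 + 1116 + 806 + 1209 = 14620.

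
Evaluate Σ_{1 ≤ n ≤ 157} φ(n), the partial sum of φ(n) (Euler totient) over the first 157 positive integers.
Σ_{n ≤ 157} φ(n) = 7560

Compute φ(n) for each 1 ≤ n ≤ 157: φ(1) = 1, φ(2) = 1, φ(3) = 2, φ(4) = 2, φ(5) = 4, φ(6) = 2, φ(7) = 6, φ(8) = 4, φ(9) = 6, φ(10) = 4, φ(11) = 10, φ(12) = 4, φ(13) = 12, φ(14) = 6, φ(15) = 8, φ(16) = 8, φ(17) = 16, φ(18) = 6, φ(19) = 18, φ(20) = 8, φ(21) = 12, φ(22) = 10, φ(23) = 22, φ(24) = 8, φ(25) = 20, φ(26) = 12, φ(27) = 18, φ(28) = 12, φ(29) = 28, φ(30) = 8, φ(31) = 30, φ(32) = 16, φ(33) = 20, φ(34) = 16, φ(35) = 24, φ(36) = 12, φ(37) = 36, φ(38) = 18, φ(39) = 24, φ(40) = 16, φ(41) = 40, φ(42) = 12, φ(43) = 42, φ(44) = 20, φ(45) = 24, φ(46) = 22, φ(47) = 46, φ(48) = 16, φ(49) = 42, φ(50) = 20, φ(51) = 32, φ(52) = 24, φ(53) = 52, φ(54) = 18, φ(55) = 40, φ(56) = 24, φ(57) = 36, φ(58) = 28, φ(59) = 58, φ(60) = 16, φ(61) = 60, φ(62) = 30, φ(63) = 36, φ(64) = 32, φ(65) = 48, φ(66) = 20, φ(67) = 66, φ(68) = 32, φ(69) = 44, φ(70) = 24, φ(71) = 70, φ(72) = 24, φ(73) = 72, φ(74) = 36, φ(75) = 40, φ(76) = 36, φ(77) = 60, φ(78) = 24, φ(79) = 78, φ(80) = 32, φ(81) = 54, φ(82) = 40, φ(83) = 82, φ(84) = 24, φ(85) = 64, φ(86) = 42, φ(87) = 56, φ(88) = 40, φ(89) = 88, φ(90) = 24, φ(91) = 72, φ(92) = 44, φ(93) = 60, φ(94) = 46, φ(95) = 72, φ(96) = 32, φ(97) = 96, φ(98) = 42, φ(99) = 60, φ(100) = 40, φ(101) = 100, φ(102) = 32, φ(103) = 102, φ(104) = 48, φ(105) = 48, φ(106) = 52, φ(107) = 106, φ(108) = 36, φ(109) = 108, φ(110) = 40, φ(111) = 72, φ(112) = 48, φ(113) = 112, φ(114) = 36, φ(115) = 88, φ(116) = 56, φ(117) = 72, φ(118) = 58, φ(119) = 96, φ(120) = 32, φ(121) = 110, φ(122) = 60, φ(123) = 80, φ(124) = 60, φ(125) = 100, φ(126) = 36, φ(127) = 126, φ(128) = 64, φ(129) = 84, φ(130) = 48, φ(131) = 130, φ(132) = 40, φ(133) = 108, φ(134) = 66, φ(135) = 72, φ(136) = 64, φ(137) = 136, φ(138) = 44, φ(139) = 138, φ(140) = 48, φ(141) = 92, φ(142) = 70, φ(143) = 120, φ(144) = 48, φ(145) = 112, φ(146) = 72, φ(147) = 84, φ(148) = 72, φ(149) = 148, φ(150) = 40, φ(151) = 150, φ(152) = 72, φ(153) = 96, φ(154) = 60, φ(155) = 120, φ(156) = 48, φ(157) = 156. Summing all 157 values: 7560. (Average order: Σ_{n ≤ x} φ(n) ~ (3/π²) x². For x = 157, (3/π²)·157² ≈ 7492.40.)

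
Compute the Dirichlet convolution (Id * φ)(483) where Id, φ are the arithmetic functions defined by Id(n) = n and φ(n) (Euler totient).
(Id * φ)(483) = 2925

Divisors of 483: [1, 3, 7, 21, 23, 69, 161, 483]. For each d | 483:
  d = 1: Id(1) · φ(483/1) = 1 · 264 = 264
  d = 3: Id(3) · φ(483/3) = 3 · 132 = 396
  d = 7: Id(7) · φ(483/7) = 7 · 44 = 308
  d = 21: Id(21) · φ(483/21) = 21 · 22 = 462
  d = 23: Id(23) · φ(483/23) = 23 · 12 = 276
  d = 69: Id(69) · φ(483/69) = 69 · 6 = 414
  d = 161: Id(161) · φ(483/161) = 161 · 2 = 322
  d = 483: Id(483) · φ(483/483) = 483 · 1 = 483
Summing: (Id * φ)(483) = 264 + 396 + 308 + 462 + 276 + 414 + 322 + 483 = 2925.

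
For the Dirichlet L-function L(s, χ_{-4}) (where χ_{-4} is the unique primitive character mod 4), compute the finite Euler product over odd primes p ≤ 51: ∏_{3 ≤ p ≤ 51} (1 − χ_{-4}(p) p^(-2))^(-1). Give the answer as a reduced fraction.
∏ = 114726379539814929565547/125247697987829760000000

The odd primes p ≤ 51 are [3, 5, 7, 11, 13, 17, 19, 23, 29, 31, 37, 41, 43, 47]. For each, χ(p) = 1 if p ≡ 1 mod 4, χ(p) = −1 if p ≡ 3 mod 4. Taking (1 − χ(p)/p^2)^(-1) = p^2/(p^2 − χ(p)): (1 − (-1)/3^2)^(-1) · (1 − (1)/5^2)^(-1) · (1 − (-1)/7^2)^(-1) · (1 − (-1)/11^2)^(-1) · (1 − (1)/13^2)^(-1) · (1 − (1)/17^2)^(-1) · (1 − (-1)/19^2)^(-1) · (1 − (-1)/23^2)^(-1) · (1 − (1)/29^2)^(-1) · (1 − (-1)/31^2)^(-1) · (1 − (1)/37^2)^(-1) · (1 − (1)/41^2)^(-1) · (1 − (-1)/43^2)^(-1) · (1 − (-1)/47^2)^(-1) = 114726379539814929565547/125247697987829760000000.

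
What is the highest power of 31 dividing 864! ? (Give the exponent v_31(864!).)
v_31(864!) = 27

Legendre's formula: v_p(n!) = Σ_{k ≥ 1} ⌊n / p^k⌋. For p = 31, n = 864, the terms are:
  ⌊864/31^1⌋ = ⌊864/31⌋ = 27
(the next term ⌊864/31^2⌋ = 0, terminating the sum). Summing: v_31(864!) = 27 = 27.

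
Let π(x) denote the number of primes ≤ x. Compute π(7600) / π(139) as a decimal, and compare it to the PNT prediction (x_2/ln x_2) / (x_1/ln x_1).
π(7600)/π(139) = 965/34 ≈ 28.3824;  PNT prediction ≈ 30.1926.

π(139) = 34 and π(7600) = 965, so π(7600)/π(139) ≈ 28.3824. The PNT-predicted ratio is (7600/ln(7600)) / (139/ln(139)) ≈ 30.1926. The two agree to within a few percent, as expected.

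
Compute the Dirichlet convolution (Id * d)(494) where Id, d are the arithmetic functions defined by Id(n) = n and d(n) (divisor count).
(Id * d)(494) = 1260

Divisors of 494: [1, 2, 13, 19, 26, 38, 247, 494]. For each d | 494:
  d = 1: Id(1) · d(494/1) = 1 · 8 = 8
  d = 2: Id(2) · d(494/2) = 2 · 4 = 8
  d = 13: Id(13) · d(494/13) = 13 · 4 = 52
  d = 19: Id(19) · d(494/19) = 19 · 4 = 76
  d = 26: Id(26) · d(494/26) = 26 · 2 = 52
  d = 38: Id(38) · d(494/38) = 38 · 2 = 76
  d = 247: Id(247) · d(494/247) = 247 · 2 = 494
  d = 494: Id(494) · d(494/494) = 494 · 1 = 494
Summing: (Id * d)(494) = 8 + 8 + 52 + 76 + 52 + 76 + 494 + 494 = 1260.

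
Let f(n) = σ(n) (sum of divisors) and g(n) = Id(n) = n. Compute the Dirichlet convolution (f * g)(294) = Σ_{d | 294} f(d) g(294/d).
(σ * Id)(294) = 5670

Divisors of 294: [1, 2, 3, 6, 7, 14, 21, 42, 49, 98, 147, 294]. For each d | 294:
  d = 1: σ(1) · Id(294/1) = 1 · 294 = 294
  d = 2: σ(2) · Id(294/2) = 3 · 147 = 441
  d = 3: σ(3) · Id(294/3) = 4 · 98 = 392
  d = 6: σ(6) · Id(294/6) = 12 · 49 = 588
  d = 7: σ(7) · Id(294/7) = 8 · 42 = 336
  d = 14: σ(14) · Id(294/14) = 24 · 21 = 504
  d = 21: σ(21) · Id(294/21) = 32 · 14 = 448
  d = 42: σ(42) · Id(294/42) = 96 · 7 = 672
  d = 49: σ(49) · Id(294/49) = 57 · 6 = 342
  d = 98: σ(98) · Id(294/98) = 171 · 3 = 513
  d = 147: σ(147) · Id(294/147) = 228 · 2 = 456
  d = 294: σ(294) · Id(294/294) = 684 · 1 = 684
Summing: (σ * Id)(294) = 294 + 441 + 392 + 588 + 336 + 504 + 448 + 672 + 342 + 513 + 456 + 684 = 5670.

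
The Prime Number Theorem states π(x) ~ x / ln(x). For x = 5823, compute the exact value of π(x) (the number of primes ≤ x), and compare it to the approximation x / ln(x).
π(5823) = 764;  x/ln(x) ≈ 671.66;  relative error ≈ 12.09%.

Directly count primes up to 5823: π(5823) = 764. The PNT approximation gives 5823/ln(5823) ≈ 5823/8.66957 ≈ 671.66. Relative error (π(x) − x/ln(x)) / π(x) ≈ 12.09%; the approximation is known to undercount slightly (Li(x) is a better estimate).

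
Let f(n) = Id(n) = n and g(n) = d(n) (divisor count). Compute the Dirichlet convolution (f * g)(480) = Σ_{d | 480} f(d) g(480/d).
(Id * d)(480) = 4200

Divisors of 480: [1, 2, 3, 4, 5, 6, 8, 10, 12, 15, 16, 20, 24, 30, 32, 40, 48, 60, 80, 96, 120, 160, 240, 480]. For each d | 480:
  d = 1: Id(1) · d(480/1) = 1 · 24 = 24
  d = 2: Id(2) · d(480/2) = 2 · 20 = 40
  d = 3: Id(3) · d(480/3) = 3 · 12 = 36
  d = 4: Id(4) · d(480/4) = 4 · 16 = 64
  d = 5: Id(5) · d(480/5) = 5 · 12 = 60
  d = 6: Id(6) · d(480/6) = 6 · 10 = 60
  d = 8: Id(8) · d(480/8) = 8 · 12 = 96
  d = 10: Id(10) · d(480/10) = 10 · 10 = 100
  d = 12: Id(12) · d(480/12) = 12 · 8 = 96
  d = 15: Id(15) · d(480/15) = 15 · 6 = 90
  d = 16: Id(16) · d(480/16) = 16 · 8 = 128
  d = 20: Id(20) · d(480/20) = 20 · 8 = 160
  d = 24: Id(24) · d(480/24) = 24 · 6 = 144
  d = 30: Id(30) · d(480/30) = 30 · 5 = 150
  d = 32: Id(32) · d(480/32) = 32 · 4 = 128
  d = 40: Id(40) · d(480/40) = 40 · 6 = 240
  d = 48: Id(48) · d(480/48) = 48 · 4 = 192
  d = 60: Id(60) · d(480/60) = 60 · 4 = 240
  d = 80: Id(80) · d(480/80) = 80 · 4 = 320
  d = 96: Id(96) · d(480/96) = 96 · 2 = 192
  d = 120: Id(120) · d(480/120) = 120 · 3 = 360
  d = 160: Id(160) · d(480/160) = 160 · 2 = 320
  d = 240: Id(240) · d(480/240) = 240 · 2 = 480
  d = 480: Id(480) · d(480/480) = 480 · 1 = 480
Summing: (Id * d)(480) = 24 + 40 + 36 + 64 + 60 + 60 + 96 + 100 + 96 + 90 + 128 + 160 + 144 + 150 + 128 + 240 + 192 + 240 + 320 + 192 + 360 + 320 + 480 + 480 = 4200.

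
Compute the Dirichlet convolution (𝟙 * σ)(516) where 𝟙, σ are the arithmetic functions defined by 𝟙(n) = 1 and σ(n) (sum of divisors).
(𝟙 * σ)(516) = 2475

Divisors of 516: [1, 2, 3, 4, 6, 12, 43, 86, 129, 172, 258, 516]. For each d | 516:
  d = 1: 𝟙(1) · σ(516/1) = 1 · 1232 = 1232
  d = 2: 𝟙(2) · σ(516/2) = 1 · 528 = 528
  d = 3: 𝟙(3) · σ(516/3) = 1 · 308 = 308
  d = 4: 𝟙(4) · σ(516/4) = 1 · 176 = 176
  d = 6: 𝟙(6) · σ(516/6) = 1 · 132 = 132
  d = 12: 𝟙(12) · σ(516/12) = 1 · 44 = 44
  d = 43: 𝟙(43) · σ(516/43) = 1 · 28 = 28
  d = 86: 𝟙(86) · σ(516/86) = 1 · 12 = 12
  d = 129: 𝟙(129) · σ(516/129) = 1 · 7 = 7
  d = 172: 𝟙(172) · σ(516/172) = 1 · 4 = 4
  d = 258: 𝟙(258) · σ(516/258) = 1 · 3 = 3
  d = 516: 𝟙(516) · σ(516/516) = 1 · 1 = 1
Summing: (𝟙 * σ)(516) = 1232 + 528 + 308 + 176 + 132 + 44 + 28 + 12 + 7 + 4 + 3 + 1 = 2475.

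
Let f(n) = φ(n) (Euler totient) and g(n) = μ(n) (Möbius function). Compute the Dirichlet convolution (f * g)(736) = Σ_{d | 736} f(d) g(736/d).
(φ * μ)(736) = 168

Divisors of 736: [1, 2, 4, 8, 16, 23, 32, 46, 92, 184, 368, 736]. For each d | 736:
  d = 1: φ(1) · μ(736/1) = 1 · 0 = 0
  d = 2: φ(2) · μ(736/2) = 1 · 0 = 0
  d = 4: φ(4) · μ(736/4) = 2 · 0 = 0
  d = 8: φ(8) · μ(736/8) = 4 · 0 = 0
  d = 16: φ(16) · μ(736/16) = 8 · 1 = 8
  d = 23: φ(23) · μ(736/23) = 22 · 0 = 0
  d = 32: φ(32) · μ(736/32) = 16 · -1 = -16
  d = 46: φ(46) · μ(736/46) = 22 · 0 = 0
  d = 92: φ(92) · μ(736/92) = 44 · 0 = 0
  d = 184: φ(184) · μ(736/184) = 88 · 0 = 0
  d = 368: φ(368) · μ(736/368) = 176 · -1 = -176
  d = 736: φ(736) · μ(736/736) = 352 · 1 = 352
Summing: (φ * μ)(736) = 0 + 0 + 0 + 0 + 8 + 0 + -16 + 0 + 0 + 0 + -176 + 352 = 168.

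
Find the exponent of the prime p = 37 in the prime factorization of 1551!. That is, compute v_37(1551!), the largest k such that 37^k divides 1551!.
v_37(1551!) = 42

Legendre's formula: v_p(n!) = Σ_{k ≥ 1} ⌊n / p^k⌋. For p = 37, n = 1551, the terms are:
  ⌊1551/37^1⌋ = ⌊1551/37⌋ = 41
  ⌊1551/37^2⌋ = ⌊1551/1369⌋ = 1
(the next term ⌊1551/37^3⌋ = 0, terminating the sum). Summing: v_37(1551!) = 41 + 1 = 42.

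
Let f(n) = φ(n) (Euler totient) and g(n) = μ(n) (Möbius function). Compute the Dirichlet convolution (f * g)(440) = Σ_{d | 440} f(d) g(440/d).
(φ * μ)(440) = 54

Divisors of 440: [1, 2, 4, 5, 8, 10, 11, 20, 22, 40, 44, 55, 88, 110, 220, 440]. For each d | 440:
  d = 1: φ(1) · μ(440/1) = 1 · 0 = 0
  d = 2: φ(2) · μ(440/2) = 1 · 0 = 0
  d = 4: φ(4) · μ(440/4) = 2 · -1 = -2
  d = 5: φ(5) · μ(440/5) = 4 · 0 = 0
  d = 8: φ(8) · μ(440/8) = 4 · 1 = 4
  d = 10: φ(10) · μ(440/10) = 4 · 0 = 0
  d = 11: φ(11) · μ(440/11) = 10 · 0 = 0
  d = 20: φ(20) · μ(440/20) = 8 · 1 = 8
  d = 22: φ(22) · μ(440/22) = 10 · 0 = 0
  d = 40: φ(40) · μ(440/40) = 16 · -1 = -16
  d = 44: φ(44) · μ(440/44) = 20 · 1 = 20
  d = 55: φ(55) · μ(440/55) = 40 · 0 = 0
  d = 88: φ(88) · μ(440/88) = 40 · -1 = -40
  d = 110: φ(110) · μ(440/110) = 40 · 0 = 0
  d = 220: φ(220) · μ(440/220) = 80 · -1 = -80
  d = 440: φ(440) · μ(440/440) = 160 · 1 = 160
Summing: (φ * μ)(440) = 0 + 0 + -2 + 0 + 4 + 0 + 0 + 8 + 0 + -16 + 20 + 0 + -40 + 0 + -80 + 160 = 54.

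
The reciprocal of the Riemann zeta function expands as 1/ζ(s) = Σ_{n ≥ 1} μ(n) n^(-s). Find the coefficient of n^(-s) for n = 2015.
μ(2015) = -1

Factor n = 2015 = 5 · 13 · 31. μ(n) = 0 if any exponent ≥ 2 (not squarefree); otherwise μ(n) = (−1)^{ω(n)} where ω(n) is the number of distinct prime factors. Applying: μ(2015) = -1.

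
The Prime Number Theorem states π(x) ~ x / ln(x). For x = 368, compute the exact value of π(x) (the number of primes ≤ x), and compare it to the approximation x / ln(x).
π(368) = 73;  x/ln(x) ≈ 62.29;  relative error ≈ 14.67%.

Directly count primes up to 368: π(368) = 73. The PNT approximation gives 368/ln(368) ≈ 368/5.90808 ≈ 62.29. Relative error (π(x) − x/ln(x)) / π(x) ≈ 14.67%; the approximation is known to undercount slightly (Li(x) is a better estimate).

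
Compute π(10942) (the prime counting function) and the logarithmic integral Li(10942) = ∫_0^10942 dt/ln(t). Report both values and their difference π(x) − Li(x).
π(10942) = 1329;  Li(10942) ≈ 1347.91;  π(x) − Li(x) ≈ -18.91.

Direct count of primes ≤ 10942 gives π(10942) = 1329. Numerical evaluation of the logarithmic integral gives Li(10942) ≈ 1347.91. The difference π(x) − Li(x) ≈ -18.91 is typically negative for small/moderate x (Li(x) overestimates), though Littlewood's theorem shows this sign changes infinitely often.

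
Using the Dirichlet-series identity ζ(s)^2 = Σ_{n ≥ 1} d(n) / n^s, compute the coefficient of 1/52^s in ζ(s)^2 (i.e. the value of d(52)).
d(52) = 6

ζ(s)^2 = (Σ 1/m^s)(Σ 1/k^s). The coefficient of 1/n^s in the product is the number of ordered pairs (m, k) with mk = n, which equals d(n). For n = 52, divisors are [1, 2, 4, 13, 26, 52], so d(52) = 6.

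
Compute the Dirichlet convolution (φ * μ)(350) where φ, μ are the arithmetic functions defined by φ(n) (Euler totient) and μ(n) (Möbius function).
(φ * μ)(350) = 0

Divisors of 350: [1, 2, 5, 7, 10, 14, 25, 35, 50, 70, 175, 350]. For each d | 350:
  d = 1: φ(1) · μ(350/1) = 1 · 0 = 0
  d = 2: φ(2) · μ(350/2) = 1 · 0 = 0
  d = 5: φ(5) · μ(350/5) = 4 · -1 = -4
  d = 7: φ(7) · μ(350/7) = 6 · 0 = 0
  d = 10: φ(10) · μ(350/10) = 4 · 1 = 4
  d = 14: φ(14) · μ(350/14) = 6 · 0 = 0
  d = 25: φ(25) · μ(350/25) = 20 · 1 = 20
  d = 35: φ(35) · μ(350/35) = 24 · 1 = 24
  d = 50: φ(50) · μ(350/50) = 20 · -1 = -20
  d = 70: φ(70) · μ(350/70) = 24 · -1 = -24
  d = 175: φ(175) · μ(350/175) = 120 · -1 = -120
  d = 350: φ(350) · μ(350/350) = 120 · 1 = 120
Summing: (φ * μ)(350) = 0 + 0 + -4 + 0 + 4 + 0 + 20 + 24 + -20 + -24 + -120 + 120 = 0.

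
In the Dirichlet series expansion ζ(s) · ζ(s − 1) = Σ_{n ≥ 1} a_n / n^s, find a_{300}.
σ(300) = 868

In the product (Σ m^0/m^s)(Σ k / k^s) = Σ (Σ_{d | n} d) / n^s, the coefficient of 1/n^s is σ(n) = Σ_{d | n} d. For n = 300, divisors are [1, 2, 3, 4, 5, 6, 10, 12, 15, 20, 25, 30, 50, 60, 75, 100, 150, 300]; summing: σ(300) = 868.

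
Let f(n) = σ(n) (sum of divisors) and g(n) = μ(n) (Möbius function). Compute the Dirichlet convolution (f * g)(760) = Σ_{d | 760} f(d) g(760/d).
(σ * μ)(760) = 760

Divisors of 760: [1, 2, 4, 5, 8, 10, 19, 20, 38, 40, 76, 95, 152, 190, 380, 760]. For each d | 760:
  d = 1: σ(1) · μ(760/1) = 1 · 0 = 0
  d = 2: σ(2) · μ(760/2) = 3 · 0 = 0
  d = 4: σ(4) · μ(760/4) = 7 · -1 = -7
  d = 5: σ(5) · μ(760/5) = 6 · 0 = 0
  d = 8: σ(8) · μ(760/8) = 15 · 1 = 15
  d = 10: σ(10) · μ(760/10) = 18 · 0 = 0
  d = 19: σ(19) · μ(760/19) = 20 · 0 = 0
  d = 20: σ(20) · μ(760/20) = 42 · 1 = 42
  d = 38: σ(38) · μ(760/38) = 60 · 0 = 0
  d = 40: σ(40) · μ(760/40) = 90 · -1 = -90
  d = 76: σ(76) · μ(760/76) = 140 · 1 = 140
  d = 95: σ(95) · μ(760/95) = 120 · 0 = 0
  d = 152: σ(152) · μ(760/152) = 300 · -1 = -300
  d = 190: σ(190) · μ(760/190) = 360 · 0 = 0
  d = 380: σ(380) · μ(760/380) = 840 · -1 = -840
  d = 760: σ(760) · μ(760/760) = 1800 · 1 = 1800
Summing: (σ * μ)(760) = 0 + 0 + -7 + 0 + 15 + 0 + 0 + 42 + 0 + -90 + 140 + 0 + -300 + 0 + -840 + 1800 = 760.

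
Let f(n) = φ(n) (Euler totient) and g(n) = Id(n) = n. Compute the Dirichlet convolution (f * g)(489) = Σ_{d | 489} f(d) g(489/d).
(φ * Id)(489) = 1625

Divisors of 489: [1, 3, 163, 489]. For each d | 489:
  d = 1: φ(1) · Id(489/1) = 1 · 489 = 489
  d = 3: φ(3) · Id(489/3) = 2 · 163 = 326
  d = 163: φ(163) · Id(489/163) = 162 · 3 = 486
  d = 489: φ(489) · Id(489/489) = 324 · 1 = 324
Summing: (φ * Id)(489) = 489 + 326 + 486 + 324 = 1625.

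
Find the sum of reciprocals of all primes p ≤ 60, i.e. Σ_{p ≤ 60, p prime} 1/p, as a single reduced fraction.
Σ 1/p = 3263815694539731437539/1922760350154212639070

π(60) = 17, so the primes ≤ 60 are [2, 3, 5, 7, 11, 13, 17, 19, 23, 29, 31, 37, 41, 43, 47, 53, 59]. Summing 1/p over these primes: 3263815694539731437539/1922760350154212639070 ≈ 1.6975. Mertens estimate ln ln(60) + 0.2615 ≈ 1.6711.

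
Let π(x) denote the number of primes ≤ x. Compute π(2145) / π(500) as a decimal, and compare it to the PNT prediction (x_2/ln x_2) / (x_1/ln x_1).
π(2145)/π(500) = 324/95 ≈ 3.4105;  PNT prediction ≈ 3.4756.

π(500) = 95 and π(2145) = 324, so π(2145)/π(500) ≈ 3.4105. The PNT-predicted ratio is (2145/ln(2145)) / (500/ln(500)) ≈ 3.4756. The two agree to within a few percent, as expected.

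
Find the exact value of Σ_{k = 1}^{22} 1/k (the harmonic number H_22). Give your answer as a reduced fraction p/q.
H_22 = 19093197/5173168

Direct summation: H_22 = 1 + 1/2 + ... + 1/22. The least common denominator is lcm(1, ..., 22) = 232792560; over this denominator the numerator is 232792560 + 116396280 + 77597520 + 58198140 + 46558512 + 38798760 + 33256080 + 29099070 + 25865840 + 23279256 + 21162960 + 19399380 + 17907120 + 16628040 + 15519504 + 14549535 + 13693680 + 12932920 + 12252240 + 11639628 + 11085360 + 10581480 = 859193865, so H_22 = 859193865/232792560; reducing by gcd(859193865, 232792560) = 45 gives 19093197/5173168 ≈ 3.69081. (The PNT-adjacent estimate ln(22) + γ ≈ 3.66826 matches within O(1/n).)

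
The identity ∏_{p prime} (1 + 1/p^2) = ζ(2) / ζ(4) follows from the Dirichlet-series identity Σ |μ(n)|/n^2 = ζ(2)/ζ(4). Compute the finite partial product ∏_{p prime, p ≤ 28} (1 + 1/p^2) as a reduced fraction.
∏ = 3394003400000/2252055594789

The primes p ≤ 28 are [2, 3, 5, 7, 11, 13, 17, 19, 23]. For each, (1 + 1/p^2) = (p^2 + 1)/p^2. Multiplying these fractions over p ∈ [2, 3, 5, 7, 11, 13, 17, 19, 23] gives 3394003400000/2252055594789. (In the limit P → ∞ this tends to ζ(2)/ζ(4).)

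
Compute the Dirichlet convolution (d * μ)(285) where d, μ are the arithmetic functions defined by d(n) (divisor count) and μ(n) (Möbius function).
(d * μ)(285) = 1

Divisors of 285: [1, 3, 5, 15, 19, 57, 95, 285]. For each d | 285:
  d = 1: d(1) · μ(285/1) = 1 · -1 = -1
  d = 3: d(3) · μ(285/3) = 2 · 1 = 2
  d = 5: d(5) · μ(285/5) = 2 · 1 = 2
  d = 15: d(15) · μ(285/15) = 4 · -1 = -4
  d = 19: d(19) · μ(285/19) = 2 · 1 = 2
  d = 57: d(57) · μ(285/57) = 4 · -1 = -4
  d = 95: d(95) · μ(285/95) = 4 · -1 = -4
  d = 285: d(285) · μ(285/285) = 8 · 1 = 8
Summing: (d * μ)(285) = -1 + 2 + 2 + -4 + 2 + -4 + -4 + 8 = 1.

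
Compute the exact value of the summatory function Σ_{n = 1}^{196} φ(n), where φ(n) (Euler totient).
Σ_{n ≤ 196} φ(n) = 11698

Compute φ(n) for each 1 ≤ n ≤ 196: φ(1) = 1, φ(2) = 1, φ(3) = 2, φ(4) = 2, φ(5) = 4, φ(6) = 2, φ(7) = 6, φ(8) = 4, φ(9) = 6, φ(10) = 4, φ(11) = 10, φ(12) = 4, φ(13) = 12, φ(14) = 6, φ(15) = 8, φ(16) = 8, φ(17) = 16, φ(18) = 6, φ(19) = 18, φ(20) = 8, φ(21) = 12, φ(22) = 10, φ(23) = 22, φ(24) = 8, φ(25) = 20, φ(26) = 12, φ(27) = 18, φ(28) = 12, φ(29) = 28, φ(30) = 8, φ(31) = 30, φ(32) = 16, φ(33) = 20, φ(34) = 16, φ(35) = 24, φ(36) = 12, φ(37) = 36, φ(38) = 18, φ(39) = 24, φ(40) = 16, φ(41) = 40, φ(42) = 12, φ(43) = 42, φ(44) = 20, φ(45) = 24, φ(46) = 22, φ(47) = 46, φ(48) = 16, φ(49) = 42, φ(50) = 20, φ(51) = 32, φ(52) = 24, φ(53) = 52, φ(54) = 18, φ(55) = 40, φ(56) = 24, φ(57) = 36, φ(58) = 28, φ(59) = 58, φ(60) = 16, φ(61) = 60, φ(62) = 30, φ(63) = 36, φ(64) = 32, φ(65) = 48, φ(66) = 20, φ(67) = 66, φ(68) = 32, φ(69) = 44, φ(70) = 24, φ(71) = 70, φ(72) = 24, φ(73) = 72, φ(74) = 36, φ(75) = 40, φ(76) = 36, φ(77) = 60, φ(78) = 24, φ(79) = 78, φ(80) = 32, φ(81) = 54, φ(82) = 40, φ(83) = 82, φ(84) = 24, φ(85) = 64, φ(86) = 42, φ(87) = 56, φ(88) = 40, φ(89) = 88, φ(90) = 24, φ(91) = 72, φ(92) = 44, φ(93) = 60, φ(94) = 46, φ(95) = 72, φ(96) = 32, φ(97) = 96, φ(98) = 42, φ(99) = 60, φ(100) = 40, φ(101) = 100, φ(102) = 32, φ(103) = 102, φ(104) = 48, φ(105) = 48, φ(106) = 52, φ(107) = 106, φ(108) = 36, φ(109) = 108, φ(110) = 40, φ(111) = 72, φ(112) = 48, φ(113) = 112, φ(114) = 36, φ(115) = 88, φ(116) = 56, φ(117) = 72, φ(118) = 58, φ(119) = 96, φ(120) = 32, φ(121) = 110, φ(122) = 60, φ(123) = 80, φ(124) = 60, φ(125) = 100, φ(126) = 36, φ(127) = 126, φ(128) = 64, φ(129) = 84, φ(130) = 48, φ(131) = 130, φ(132) = 40, φ(133) = 108, φ(134) = 66, φ(135) = 72, φ(136) = 64, φ(137) = 136, φ(138) = 44, φ(139) = 138, φ(140) = 48, φ(141) = 92, φ(142) = 70, φ(143) = 120, φ(144) = 48, φ(145) = 112, φ(146) = 72, φ(147) = 84, φ(148) = 72, φ(149) = 148, φ(150) = 40, φ(151) = 150, φ(152) = 72, φ(153) = 96, φ(154) = 60, φ(155) = 120, φ(156) = 48, φ(157) = 156, φ(158) = 78, φ(159) = 104, φ(160) = 64, φ(161) = 132, φ(162) = 54, φ(163) = 162, φ(164) = 80, φ(165) = 80, φ(166) = 82, φ(167) = 166, φ(168) = 48, φ(169) = 156, φ(170) = 64, φ(171) = 108, φ(172) = 84, φ(173) = 172, φ(174) = 56, φ(175) = 120, φ(176) = 80, φ(177) = 116, φ(178) = 88, φ(179) = 178, φ(180) = 48, φ(181) = 180, φ(182) = 72, φ(183) = 120, φ(184) = 88, φ(185) = 144, φ(186) = 60, φ(187) = 160, φ(188) = 92, φ(189) = 108, φ(190) = 72, φ(191) = 190, φ(192) = 64, φ(193) = 192, φ(194) = 96, φ(195) = 96, φ(196) = 84. Summing all 196 values: 11698. (Average order: Σ_{n ≤ x} φ(n) ~ (3/π²) x². For x = 196, (3/π²)·196² ≈ 11677.06.)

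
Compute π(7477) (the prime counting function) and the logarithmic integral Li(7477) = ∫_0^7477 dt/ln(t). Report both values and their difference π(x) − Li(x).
π(7477) = 946;  Li(7477) ≈ 968.00;  π(x) − Li(x) ≈ -22.00.

Direct count of primes ≤ 7477 gives π(7477) = 946. Numerical evaluation of the logarithmic integral gives Li(7477) ≈ 968.00. The difference π(x) − Li(x) ≈ -22.00 is typically negative for small/moderate x (Li(x) overestimates), though Littlewood's theorem shows this sign changes infinitely often.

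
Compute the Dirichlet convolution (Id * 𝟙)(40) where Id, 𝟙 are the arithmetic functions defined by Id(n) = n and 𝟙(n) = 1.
(Id * 𝟙)(40) = 90

Divisors of 40: [1, 2, 4, 5, 8, 10, 20, 40]. For each d | 40:
  d = 1: Id(1) · 𝟙(40/1) = 1 · 1 = 1
  d = 2: Id(2) · 𝟙(40/2) = 2 · 1 = 2
  d = 4: Id(4) · 𝟙(40/4) = 4 · 1 = 4
  d = 5: Id(5) · 𝟙(40/5) = 5 · 1 = 5
  d = 8: Id(8) · 𝟙(40/8) = 8 · 1 = 8
  d = 10: Id(10) · 𝟙(40/10) = 10 · 1 = 10
  d = 20: Id(20) · 𝟙(40/20) = 20 · 1 = 20
  d = 40: Id(40) · 𝟙(40/40) = 40 · 1 = 40
Summing: (Id * 𝟙)(40) = 1 + 2 + 4 + 5 + 8 + 10 + 20 + 40 = 90.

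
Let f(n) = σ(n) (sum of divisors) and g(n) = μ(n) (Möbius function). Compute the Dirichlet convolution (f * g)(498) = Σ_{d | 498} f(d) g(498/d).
(σ * μ)(498) = 498

Divisors of 498: [1, 2, 3, 6, 83, 166, 249, 498]. For each d | 498:
  d = 1: σ(1) · μ(498/1) = 1 · -1 = -1
  d = 2: σ(2) · μ(498/2) = 3 · 1 = 3
  d = 3: σ(3) · μ(498/3) = 4 · 1 = 4
  d = 6: σ(6) · μ(498/6) = 12 · -1 = -12
  d = 83: σ(83) · μ(498/83) = 84 · 1 = 84
  d = 166: σ(166) · μ(498/166) = 252 · -1 = -252
  d = 249: σ(249) · μ(498/249) = 336 · -1 = -336
  d = 498: σ(498) · μ(498/498) = 1008 · 1 = 1008
Summing: (σ * μ)(498) = -1 + 3 + 4 + -12 + 84 + -252 + -336 + 1008 = 498.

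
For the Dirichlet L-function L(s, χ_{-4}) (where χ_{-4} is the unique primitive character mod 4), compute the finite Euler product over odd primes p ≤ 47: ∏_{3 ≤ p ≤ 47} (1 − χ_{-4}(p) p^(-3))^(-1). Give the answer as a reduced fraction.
∏ = 5542372783760447569145696690995330585/5720007308274565543266215981884637184

The odd primes p ≤ 47 are [3, 5, 7, 11, 13, 17, 19, 23, 29, 31, 37, 41, 43, 47]. For each, χ(p) = 1 if p ≡ 1 mod 4, χ(p) = −1 if p ≡ 3 mod 4. Taking (1 − χ(p)/p^3)^(-1) = p^3/(p^3 − χ(p)): (1 − (-1)/3^3)^(-1) · (1 − (1)/5^3)^(-1) · (1 − (-1)/7^3)^(-1) · (1 − (-1)/11^3)^(-1) · (1 − (1)/13^3)^(-1) · (1 − (1)/17^3)^(-1) · (1 − (-1)/19^3)^(-1) · (1 − (-1)/23^3)^(-1) · (1 − (1)/29^3)^(-1) · (1 − (-1)/31^3)^(-1) · (1 − (1)/37^3)^(-1) · (1 − (1)/41^3)^(-1) · (1 − (-1)/43^3)^(-1) · (1 − (-1)/47^3)^(-1) = 5542372783760447569145696690995330585/5720007308274565543266215981884637184.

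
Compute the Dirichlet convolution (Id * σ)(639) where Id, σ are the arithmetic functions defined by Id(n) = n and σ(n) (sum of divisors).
(Id * σ)(639) = 4862

Divisors of 639: [1, 3, 9, 71, 213, 639]. For each d | 639:
  d = 1: Id(1) · σ(639/1) = 1 · 936 = 936
  d = 3: Id(3) · σ(639/3) = 3 · 288 = 864
  d = 9: Id(9) · σ(639/9) = 9 · 72 = 648
  d = 71: Id(71) · σ(639/71) = 71 · 13 = 923
  d = 213: Id(213) · σ(639/213) = 213 · 4 = 852
  d = 639: Id(639) · σ(639/639) = 639 · 1 = 639
Summing: (Id * σ)(639) = 936 + 864 + 648 + 923 + 852 + 639 = 4862.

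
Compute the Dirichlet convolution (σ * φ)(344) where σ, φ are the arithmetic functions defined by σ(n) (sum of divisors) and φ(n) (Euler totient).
(σ * φ)(344) = 2752

Divisors of 344: [1, 2, 4, 8, 43, 86, 172, 344]. For each d | 344:
  d = 1: σ(1) · φ(344/1) = 1 · 168 = 168
  d = 2: σ(2) · φ(344/2) = 3 · 84 = 252
  d = 4: σ(4) · φ(344/4) = 7 · 42 = 294
  d = 8: σ(8) · φ(344/8) = 15 · 42 = 630
  d = 43: σ(43) · φ(344/43) = 44 · 4 = 176
  d = 86: σ(86) · φ(344/86) = 132 · 2 = 264
  d = 172: σ(172) · φ(344/172) = 308 · 1 = 308
  d = 344: σ(344) · φ(344/344) = 660 · 1 = 660
Summing: (σ * φ)(344) = 168 + 252 + 294 + 630 + 176 + 264 + 308 + 660 = 2752.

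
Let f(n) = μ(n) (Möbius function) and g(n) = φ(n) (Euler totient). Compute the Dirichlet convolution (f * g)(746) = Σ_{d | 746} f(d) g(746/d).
(μ * φ)(746) = 0

Divisors of 746: [1, 2, 373, 746]. For each d | 746:
  d = 1: μ(1) · φ(746/1) = 1 · 372 = 372
  d = 2: μ(2) · φ(746/2) = -1 · 372 = -372
  d = 373: μ(373) · φ(746/373) = -1 · 1 = -1
  d = 746: μ(746) · φ(746/746) = 1 · 1 = 1
Summing: (μ * φ)(746) = 372 + -372 + -1 + 1 = 0.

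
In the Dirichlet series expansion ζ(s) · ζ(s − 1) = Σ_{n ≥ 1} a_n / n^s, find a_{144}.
σ(144) = 403

In the product (Σ m^0/m^s)(Σ k / k^s) = Σ (Σ_{d | n} d) / n^s, the coefficient of 1/n^s is σ(n) = Σ_{d | n} d. For n = 144, divisors are [1, 2, 3, 4, 6, 8, 9, 12, 16, 18, 24, 36, 48, 72, 144]; summing: σ(144) = 403.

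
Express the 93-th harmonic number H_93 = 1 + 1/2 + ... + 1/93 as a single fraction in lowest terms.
H_93 = 3676622671662732154792749821908124918261/718766754945489455304472257065075294400

Direct summation: H_93 = 1 + 1/2 + ... + 1/93. The least common denominator is lcm(1, ..., 93) = 718766754945489455304472257065075294400; over this denominator the numerator is 718766754945489455304472257065075294400 + 359383377472744727652236128532537647200 + 239588918315163151768157419021691764800 + 179691688736372363826118064266268823600 + 143753350989097891060894451413015058880 + 119794459157581575884078709510845882400 + 102680964992212779329210322437867899200 + 89845844368186181913059032133134411800 + 79862972771721050589385806340563921600 + 71876675494548945530447225706507529440 + 65342432267771768664042932460461390400 + 59897229578790787942039354755422941200 + 55289750380422265792651712081928868800 + 51340482496106389664605161218933949600 + 47917783663032630353631483804338352960 + 44922922184093090956529516066567205900 + 42280397349734673841439544533239723200 + 39931486385860525294692903170281960800 + 37829829207657339752866960898161857600 + 35938337747274472765223612853253764720 + 34226988330737593109736774145955966400 + 32671216133885884332021466230230695200 + 31250728475890845882803141611525012800 + 29948614789395393971019677377711470600 + 28750670197819578212178890282603011776 + 27644875190211132896325856040964434400 + 26620990923907016863128602113521307200 + 25670241248053194832302580609466974800 + 24785060515361705355326629553968113600 + 23958891831516315176815741902169176480 + 23186024353080305009821685711776622400 + 22461461092046545478264758033283602950 + 21780810755923922888014310820153796800 + 21140198674867336920719772266619861600 + 20536192998442555865842064487573579840 + 19965743192930262647346451585140980400 + 19426128512040255548769520461218251200 + 18914914603828669876433480449080928800 + 18429916793474088597550570693976289600 + 17969168873637236382611806426626882360 + 17530896462085108665962737977196958400 + 17113494165368796554868387072977983200 + 16715505928964871053592378071280820800 + 16335608066942942166010733115115347600 + 15972594554344210117877161268112784320 + 15625364237945422941401570805762506400 + 15292909679691265006478133129044155200 + 14974307394697696985509838688855735300 + 14668709284601825618458617491123985600 + 14375335098909789106089445141301505888 + 14093465783244891280479848177746574400 + 13822437595105566448162928020482217200 + 13561636885763951986876835038963684800 + 13310495461953508431564301056760653600 + 13068486453554353732808586492092278080 + 12835120624026597416151290304733487400 + 12609943069219113250955653632720619200 + 12392530257680852677663314776984056800 + 12182487371957448394991055204492801600 + 11979445915758157588407870951084588240 + 11783061556483433693515938640411070400 + 11593012176540152504910842855888311200 + 11408996110245864369912258048651988800 + 11230730546023272739132379016641801475 + 11057950076084453158530342416385773760 + 10890405377961961444007155410076898400 + 10727862014111782914992123239777243200 + 10570099337433668460359886133309930800 + 10416909491963615294267713870508337600 + 10268096499221277932921032243786789920 + 10123475421767457116964397986832046400 + 9982871596465131323673225792570490200 + 9846119930760129524718798041987332800 + 9713064256020127774384760230609125600 + 9583556732606526070726296760867670592 + 9457457301914334938216740224540464400 + 9334633181110252666291847494351627200 + 9214958396737044298775285346988144800 + 9098313353740372851955345026140193600 + 8984584436818618191305903213313441180 + 8873663641302338954376200704507102400 + 8765448231042554332981368988598479200 + 8659840421029993437403280205603316800 + 8556747082684398277434193536488991600 + 8456079469946934768287908906647944640 + 8357752964482435526796189035640410400 + 8261686838453901785108876517989371200 + 8167804033471471083005366557557673800 + 8076030954443701744994070304101969600 + 7986297277172105058938580634056392160 + 7898535768631752256093101725989838400 + 7812682118972711470700785402881253200 + 7728674784360101669940561903925540800 = 3676622671662732154792749821908124918261, so H_93 = 3676622671662732154792749821908124918261/718766754945489455304472257065075294400 (already in lowest terms) ≈ 5.11518. (The PNT-adjacent estimate ln(93) + γ ≈ 5.10982 matches within O(1/n).)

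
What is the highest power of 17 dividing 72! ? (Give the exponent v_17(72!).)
v_17(72!) = 4

Legendre's formula: v_p(n!) = Σ_{k ≥ 1} ⌊n / p^k⌋. For p = 17, n = 72, the terms are:
  ⌊72/17^1⌋ = ⌊72/17⌋ = 4
(the next term ⌊72/17^2⌋ = 0, terminating the sum). Summing: v_17(72!) = 4 = 4.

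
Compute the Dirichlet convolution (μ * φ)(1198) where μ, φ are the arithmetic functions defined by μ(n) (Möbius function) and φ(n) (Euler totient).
(μ * φ)(1198) = 0

Divisors of 1198: [1, 2, 599, 1198]. For each d | 1198:
  d = 1: μ(1) · φ(1198/1) = 1 · 598 = 598
  d = 2: μ(2) · φ(1198/2) = -1 · 598 = -598
  d = 599: μ(599) · φ(1198/599) = -1 · 1 = -1
  d = 1198: μ(1198) · φ(1198/1198) = 1 · 1 = 1
Summing: (μ * φ)(1198) = 598 + -598 + -1 + 1 = 0.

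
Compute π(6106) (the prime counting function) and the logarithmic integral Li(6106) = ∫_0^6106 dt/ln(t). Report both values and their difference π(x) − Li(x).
π(6106) = 796;  Li(6106) ≈ 812.59;  π(x) − Li(x) ≈ -16.59.

Direct count of primes ≤ 6106 gives π(6106) = 796. Numerical evaluation of the logarithmic integral gives Li(6106) ≈ 812.59. The difference π(x) − Li(x) ≈ -16.59 is typically negative for small/moderate x (Li(x) overestimates), though Littlewood's theorem shows this sign changes infinitely often.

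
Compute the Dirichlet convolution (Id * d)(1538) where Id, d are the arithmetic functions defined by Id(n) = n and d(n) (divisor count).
(Id * d)(1538) = 3084

Divisors of 1538: [1, 2, 769, 1538]. For each d | 1538:
  d = 1: Id(1) · d(1538/1) = 1 · 4 = 4
  d = 2: Id(2) · d(1538/2) = 2 · 2 = 4
  d = 769: Id(769) · d(1538/769) = 769 · 2 = 1538
  d = 1538: Id(1538) · d(1538/1538) = 1538 · 1 = 1538
Summing: (Id * d)(1538) = 4 + 4 + 1538 + 1538 = 3084.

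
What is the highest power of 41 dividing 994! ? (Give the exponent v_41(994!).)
v_41(994!) = 24

Legendre's formula: v_p(n!) = Σ_{k ≥ 1} ⌊n / p^k⌋. For p = 41, n = 994, the terms are:
  ⌊994/41^1⌋ = ⌊994/41⌋ = 24
(the next term ⌊994/41^2⌋ = 0, terminating the sum). Summing: v_41(994!) = 24 = 24.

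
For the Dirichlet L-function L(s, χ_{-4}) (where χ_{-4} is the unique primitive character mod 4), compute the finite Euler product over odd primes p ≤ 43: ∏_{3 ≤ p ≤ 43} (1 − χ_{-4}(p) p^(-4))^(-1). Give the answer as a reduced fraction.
∏ = 86895436242675250318069981336761703653427013/87866829265048200003921257481906011724840960

The odd primes p ≤ 43 are [3, 5, 7, 11, 13, 17, 19, 23, 29, 31, 37, 41, 43]. For each, χ(p) = 1 if p ≡ 1 mod 4, χ(p) = −1 if p ≡ 3 mod 4. Taking (1 − χ(p)/p^4)^(-1) = p^4/(p^4 − χ(p)): (1 − (-1)/3^4)^(-1) · (1 − (1)/5^4)^(-1) · (1 − (-1)/7^4)^(-1) · (1 − (-1)/11^4)^(-1) · (1 − (1)/13^4)^(-1) · (1 − (1)/17^4)^(-1) · (1 − (-1)/19^4)^(-1) · (1 − (-1)/23^4)^(-1) · (1 − (1)/29^4)^(-1) · (1 − (-1)/31^4)^(-1) · (1 − (1)/37^4)^(-1) · (1 − (1)/41^4)^(-1) · (1 − (-1)/43^4)^(-1) = 86895436242675250318069981336761703653427013/87866829265048200003921257481906011724840960.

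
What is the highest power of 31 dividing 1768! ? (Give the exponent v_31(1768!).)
v_31(1768!) = 58

Legendre's formula: v_p(n!) = Σ_{k ≥ 1} ⌊n / p^k⌋. For p = 31, n = 1768, the terms are:
  ⌊1768/31^1⌋ = ⌊1768/31⌋ = 57
  ⌊1768/31^2⌋ = ⌊1768/961⌋ = 1
(the next term ⌊1768/31^3⌋ = 0, terminating the sum). Summing: v_31(1768!) = 57 + 1 = 58.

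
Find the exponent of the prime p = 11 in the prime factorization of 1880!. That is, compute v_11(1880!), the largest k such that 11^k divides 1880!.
v_11(1880!) = 186

Legendre's formula: v_p(n!) = Σ_{k ≥ 1} ⌊n / p^k⌋. For p = 11, n = 1880, the terms are:
  ⌊1880/11^1⌋ = ⌊1880/11⌋ = 170
  ⌊1880/11^2⌋ = ⌊1880/121⌋ = 15
  ⌊1880/11^3⌋ = ⌊1880/1331⌋ = 1
(the next term ⌊1880/11^4⌋ = 0, terminating the sum). Summing: v_11(1880!) = 170 + 15 + 1 = 186.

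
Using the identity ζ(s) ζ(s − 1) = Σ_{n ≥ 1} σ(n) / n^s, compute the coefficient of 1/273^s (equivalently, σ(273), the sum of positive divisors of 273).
σ(273) = 448

In the product (Σ m^0/m^s)(Σ k / k^s) = Σ (Σ_{d | n} d) / n^s, the coefficient of 1/n^s is σ(n) = Σ_{d | n} d. For n = 273, divisors are [1, 3, 7, 13, 21, 39, 91, 273]; summing: σ(273) = 448.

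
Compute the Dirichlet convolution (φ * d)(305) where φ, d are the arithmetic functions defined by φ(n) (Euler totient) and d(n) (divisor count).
(φ * d)(305) = 372

Divisors of 305: [1, 5, 61, 305]. For each d | 305:
  d = 1: φ(1) · d(305/1) = 1 · 4 = 4
  d = 5: φ(5) · d(305/5) = 4 · 2 = 8
  d = 61: φ(61) · d(305/61) = 60 · 2 = 120
  d = 305: φ(305) · d(305/305) = 240 · 1 = 240
Summing: (φ * d)(305) = 4 + 8 + 120 + 240 = 372.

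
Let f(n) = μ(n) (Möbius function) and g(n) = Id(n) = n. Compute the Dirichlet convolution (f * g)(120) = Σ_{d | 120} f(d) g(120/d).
(μ * Id)(120) = 32

Divisors of 120: [1, 2, 3, 4, 5, 6, 8, 10, 12, 15, 20, 24, 30, 40, 60, 120]. For each d | 120:
  d = 1: μ(1) · Id(120/1) = 1 · 120 = 120
  d = 2: μ(2) · Id(120/2) = -1 · 60 = -60
  d = 3: μ(3) · Id(120/3) = -1 · 40 = -40
  d = 4: μ(4) · Id(120/4) = 0 · 30 = 0
  d = 5: μ(5) · Id(120/5) = -1 · 24 = -24
  d = 6: μ(6) · Id(120/6) = 1 · 20 = 20
  d = 8: μ(8) · Id(120/8) = 0 · 15 = 0
  d = 10: μ(10) · Id(120/10) = 1 · 12 = 12
  d = 12: μ(12) · Id(120/12) = 0 · 10 = 0
  d = 15: μ(15) · Id(120/15) = 1 · 8 = 8
  d = 20: μ(20) · Id(120/20) = 0 · 6 = 0
  d = 24: μ(24) · Id(120/24) = 0 · 5 = 0
  d = 30: μ(30) · Id(120/30) = -1 · 4 = -4
  d = 40: μ(40) · Id(120/40) = 0 · 3 = 0
  d = 60: μ(60) · Id(120/60) = 0 · 2 = 0
  d = 120: μ(120) · Id(120/120) = 0 · 1 = 0
Summing: (μ * Id)(120) = 120 + -60 + -40 + 0 + -24 + 20 + 0 + 12 + 0 + 8 + 0 + 0 + -4 + 0 + 0 + 0 = 32.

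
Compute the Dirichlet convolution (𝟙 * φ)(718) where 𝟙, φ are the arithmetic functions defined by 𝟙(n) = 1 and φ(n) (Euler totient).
(𝟙 * φ)(718) = 718

Divisors of 718: [1, 2, 359, 718]. For each d | 718:
  d = 1: 𝟙(1) · φ(718/1) = 1 · 358 = 358
  d = 2: 𝟙(2) · φ(718/2) = 1 · 358 = 358
  d = 359: 𝟙(359) · φ(718/359) = 1 · 1 = 1
  d = 718: 𝟙(718) · φ(718/718) = 1 · 1 = 1
Summing: (𝟙 * φ)(718) = 358 + 358 + 1 + 1 = 718.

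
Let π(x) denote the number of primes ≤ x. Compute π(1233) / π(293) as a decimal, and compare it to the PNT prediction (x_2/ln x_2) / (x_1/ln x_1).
π(1233)/π(293) = 202/62 ≈ 3.2581;  PNT prediction ≈ 3.3585.

π(293) = 62 and π(1233) = 202, so π(1233)/π(293) ≈ 3.2581. The PNT-predicted ratio is (1233/ln(1233)) / (293/ln(293)) ≈ 3.3585. The two agree to within a few percent, as expected.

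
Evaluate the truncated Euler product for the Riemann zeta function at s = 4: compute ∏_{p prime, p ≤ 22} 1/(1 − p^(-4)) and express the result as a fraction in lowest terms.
∏ = 7064087752265346803/6526834216796160000

The primes p ≤ 22 are [2, 3, 5, 7, 11, 13, 17, 19]. For each prime, (1 − 1/p^4)^(-1) = p^4 / (p^4 − 1). The product is (1 − 1/2^4)^(-1), (1 − 1/3^4)^(-1), (1 − 1/5^4)^(-1), (1 − 1/7^4)^(-1), (1 − 1/11^4)^(-1), (1 − 1/13^4)^(-1), (1 − 1/17^4)^(-1), (1 − 1/19^4)^(-1) = ∏ p^4 / (p^4 − 1) = 7064087752265346803/6526834216796160000.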